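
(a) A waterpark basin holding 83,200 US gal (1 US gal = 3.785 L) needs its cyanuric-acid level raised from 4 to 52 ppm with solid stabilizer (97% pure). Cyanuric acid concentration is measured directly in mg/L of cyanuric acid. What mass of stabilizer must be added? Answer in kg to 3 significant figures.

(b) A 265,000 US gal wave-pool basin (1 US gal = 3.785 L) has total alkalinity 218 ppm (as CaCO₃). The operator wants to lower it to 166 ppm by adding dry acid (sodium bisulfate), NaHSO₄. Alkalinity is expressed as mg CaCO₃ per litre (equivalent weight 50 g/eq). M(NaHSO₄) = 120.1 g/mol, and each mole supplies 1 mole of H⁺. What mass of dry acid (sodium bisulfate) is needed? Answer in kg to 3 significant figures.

(a) 15.6 kg; (b) 125 kg

(a) Volume: 83,200 US gal × 3.785 L/gal = 314,912 L.
(a) CYA to add: (52 − 4) = 48 mg/L × 314,912 L = 15,120 g cyanuric acid.
(a) At 97% purity: 15,120 / 0.97 = 15,580 g product.

(b) Volume: 265,000 US gal × 3.785 L/gal = 1,003,025 L.
(b) Alkalinity to neutralize: (218 − 166) = 52 mg/L as CaCO₃ × 1,003,025 L = 52,160 g as CaCO₃.
(b) Equivalents of H⁺ required: 52,160 ÷ 50 g/eq = 1043 eq = 1043 mol NaHSO₄.
(b) Mass of NaHSO₄: 1043 × 120.1 = 125,300 g.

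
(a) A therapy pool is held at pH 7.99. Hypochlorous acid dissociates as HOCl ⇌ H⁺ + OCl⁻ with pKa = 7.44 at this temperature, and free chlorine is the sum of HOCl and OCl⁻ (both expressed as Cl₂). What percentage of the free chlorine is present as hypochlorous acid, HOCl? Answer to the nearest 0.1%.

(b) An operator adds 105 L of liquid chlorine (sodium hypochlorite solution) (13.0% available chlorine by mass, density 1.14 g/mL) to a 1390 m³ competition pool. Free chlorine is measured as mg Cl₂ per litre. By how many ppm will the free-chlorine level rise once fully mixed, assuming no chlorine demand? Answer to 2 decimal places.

(a) 22.0%; (b) 11.19 ppm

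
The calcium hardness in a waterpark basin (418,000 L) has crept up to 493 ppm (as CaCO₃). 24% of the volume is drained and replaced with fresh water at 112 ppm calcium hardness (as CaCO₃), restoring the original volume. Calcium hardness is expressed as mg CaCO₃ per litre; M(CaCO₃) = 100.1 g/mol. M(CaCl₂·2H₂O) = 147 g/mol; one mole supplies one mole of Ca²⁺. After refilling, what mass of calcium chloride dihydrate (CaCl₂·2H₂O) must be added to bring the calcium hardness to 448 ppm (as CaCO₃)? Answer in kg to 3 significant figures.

28.5 kg

After draining 24% and refilling: 493 × 0.76 + 112 × 0.24 = 401.56 ppm.
Deficit to target: 448 − 401.56 = 46.44 mg/L.
As CaCO₃: 46.44 mg/L × 418,000 L = 19,410 g; ÷ 100.1 = 193.9 mol Ca²⁺.
Mass: 193.9 × 147 = 28,510 g.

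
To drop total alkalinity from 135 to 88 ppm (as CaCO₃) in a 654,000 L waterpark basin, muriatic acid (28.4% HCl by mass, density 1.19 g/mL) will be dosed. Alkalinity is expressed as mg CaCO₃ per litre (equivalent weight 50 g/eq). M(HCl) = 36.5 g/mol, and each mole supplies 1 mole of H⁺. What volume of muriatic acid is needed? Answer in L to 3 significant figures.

66.4 L

Alkalinity to neutralize: (135 − 88) = 47 mg/L as CaCO₃ × 654,000 L = 30,740 g as CaCO₃.
Equivalents of H⁺ required: 30,740 ÷ 50 g/eq = 614.8 eq = 614.8 mol HCl.
Mass of HCl: 614.8 × 36.5 = 22,440 g.
Mass of 28.4% solution: 22,440 / 0.284 = 79,010 g.
Volume: 79,010 g ÷ 1.19 g/mL = 66,390 mL.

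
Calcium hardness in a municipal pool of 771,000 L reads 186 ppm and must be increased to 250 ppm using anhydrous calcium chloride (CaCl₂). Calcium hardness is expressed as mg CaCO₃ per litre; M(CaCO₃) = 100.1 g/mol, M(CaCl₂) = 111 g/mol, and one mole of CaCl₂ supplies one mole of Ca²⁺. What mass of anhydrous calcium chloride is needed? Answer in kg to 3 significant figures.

Hardness to add: (250 − 186) = 64 mg/L as CaCO₃ × 771,000 L = 49,340 g as CaCO₃.
Moles of Ca²⁺ (1 mol Ca²⁺ ≡ 1 mol CaCO₃): 49,340 / 100.1 g/mol = 492.9 mol.
Mass of CaCl₂: 492.9 × 111 = 54,720 g.

54.7 kg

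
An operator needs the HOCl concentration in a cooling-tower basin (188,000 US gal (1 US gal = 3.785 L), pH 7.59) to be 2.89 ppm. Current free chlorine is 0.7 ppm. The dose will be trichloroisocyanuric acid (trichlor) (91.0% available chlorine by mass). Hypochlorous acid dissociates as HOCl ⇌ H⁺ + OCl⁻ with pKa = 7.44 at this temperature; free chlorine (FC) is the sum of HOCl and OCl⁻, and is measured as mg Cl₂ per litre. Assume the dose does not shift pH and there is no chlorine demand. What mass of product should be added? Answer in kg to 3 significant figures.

4.90 kg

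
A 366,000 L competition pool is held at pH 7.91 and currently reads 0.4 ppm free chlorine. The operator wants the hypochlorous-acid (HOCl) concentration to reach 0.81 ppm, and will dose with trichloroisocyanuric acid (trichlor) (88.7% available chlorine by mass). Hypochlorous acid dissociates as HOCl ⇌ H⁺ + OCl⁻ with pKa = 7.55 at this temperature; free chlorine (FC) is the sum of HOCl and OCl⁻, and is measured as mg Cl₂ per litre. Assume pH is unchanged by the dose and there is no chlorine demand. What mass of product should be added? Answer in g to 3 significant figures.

935 g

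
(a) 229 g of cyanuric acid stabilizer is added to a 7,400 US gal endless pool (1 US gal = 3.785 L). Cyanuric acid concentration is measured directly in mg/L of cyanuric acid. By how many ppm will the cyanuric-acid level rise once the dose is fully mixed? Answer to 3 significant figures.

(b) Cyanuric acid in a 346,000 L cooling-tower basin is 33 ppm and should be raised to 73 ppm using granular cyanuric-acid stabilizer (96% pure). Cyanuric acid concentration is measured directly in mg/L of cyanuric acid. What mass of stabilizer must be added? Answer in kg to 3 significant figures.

(a) Volume: 7,400 US gal × 3.785 L/gal = 28,009 L.
(a) Rise: 229 g / 28,009 L × 1000 = 8.176 mg/L.

(b) CYA to add: (73 − 33) = 40 mg/L × 346,000 L = 13,840 g cyanuric acid.
(b) At 96% purity: 13,840 / 0.96 = 14,420 g product.

(a) 8.18 ppm; (b) 14.4 kg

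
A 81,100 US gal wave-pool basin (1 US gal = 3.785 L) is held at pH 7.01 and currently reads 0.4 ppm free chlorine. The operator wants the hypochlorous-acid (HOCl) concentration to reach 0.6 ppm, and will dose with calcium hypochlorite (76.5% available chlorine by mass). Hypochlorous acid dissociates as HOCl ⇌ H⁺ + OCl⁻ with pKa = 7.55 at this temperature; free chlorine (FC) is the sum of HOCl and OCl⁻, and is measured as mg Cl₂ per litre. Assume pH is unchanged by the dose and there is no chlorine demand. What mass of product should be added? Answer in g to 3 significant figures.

Volume: 81,100 US gal × 3.785 L/gal = 306,964 L.
[OCl⁻]/[HOCl] = 10^(pH − pKa) = 10^(7.01 − 7.55) = 0.2884; fraction as HOCl = 1/(1 + 0.2884) = 0.7762.
Free chlorine required for 0.6 ppm HOCl: 0.6 / 0.7762 = 0.773 ppm.
FC to add: 0.773 − 0.4 = 0.373 mg/L as Cl₂.
Cl₂ equivalent: 0.373 mg/L × 306,964 L = 114.5 g.
Product at 76.5% available Cl: 114.5 / 0.765 = 149.7 g.

150 g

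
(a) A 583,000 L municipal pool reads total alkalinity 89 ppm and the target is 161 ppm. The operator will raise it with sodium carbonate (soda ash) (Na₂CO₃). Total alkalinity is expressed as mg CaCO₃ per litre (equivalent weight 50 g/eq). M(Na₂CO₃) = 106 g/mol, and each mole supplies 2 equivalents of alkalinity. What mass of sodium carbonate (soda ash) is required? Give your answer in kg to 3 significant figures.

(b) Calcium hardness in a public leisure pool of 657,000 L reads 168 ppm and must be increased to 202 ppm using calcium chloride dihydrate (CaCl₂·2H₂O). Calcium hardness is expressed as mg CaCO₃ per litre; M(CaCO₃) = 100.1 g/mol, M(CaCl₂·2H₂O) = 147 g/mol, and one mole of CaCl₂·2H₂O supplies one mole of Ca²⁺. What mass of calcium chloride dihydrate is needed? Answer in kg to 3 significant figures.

(a) 44.5 kg; (b) 32.8 kg

(a) Alkalinity to add: (161 − 89) = 72 mg/L as CaCO₃ × 583,000 L = 41,980 g as CaCO₃.
(a) Equivalents: 41,980 g ÷ 50 g/eq = 839.5 eq.
(a) Each mole of Na₂CO₃ supplies 2 eq, so 839.5 / 2 = 419.8 mol.
(a) Mass: 419.8 mol × 106 g/mol = 44,490 g.

(b) Hardness to add: (202 − 168) = 34 mg/L as CaCO₃ × 657,000 L = 22,340 g as CaCO₃.
(b) Moles of Ca²⁺ (1 mol Ca²⁺ ≡ 1 mol CaCO₃): 22,340 / 100.1 g/mol = 223.2 mol.
(b) Mass of CaCl₂·2H₂O: 223.2 × 147 = 32,800 g.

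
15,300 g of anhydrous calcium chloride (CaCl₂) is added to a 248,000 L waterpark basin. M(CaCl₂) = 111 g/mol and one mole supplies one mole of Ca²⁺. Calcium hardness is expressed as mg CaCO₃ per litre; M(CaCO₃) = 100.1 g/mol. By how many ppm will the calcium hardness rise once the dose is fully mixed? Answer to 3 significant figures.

55.6 ppm

Moles of Ca²⁺: 15,300 g ÷ 111 g/mol = 137.8 mol.
As CaCO₃: 137.8 mol × 100.1 g/mol = 13,800 g.
Rise: 13,800 g / 248,000 L × 1000 = 55.64 mg/L.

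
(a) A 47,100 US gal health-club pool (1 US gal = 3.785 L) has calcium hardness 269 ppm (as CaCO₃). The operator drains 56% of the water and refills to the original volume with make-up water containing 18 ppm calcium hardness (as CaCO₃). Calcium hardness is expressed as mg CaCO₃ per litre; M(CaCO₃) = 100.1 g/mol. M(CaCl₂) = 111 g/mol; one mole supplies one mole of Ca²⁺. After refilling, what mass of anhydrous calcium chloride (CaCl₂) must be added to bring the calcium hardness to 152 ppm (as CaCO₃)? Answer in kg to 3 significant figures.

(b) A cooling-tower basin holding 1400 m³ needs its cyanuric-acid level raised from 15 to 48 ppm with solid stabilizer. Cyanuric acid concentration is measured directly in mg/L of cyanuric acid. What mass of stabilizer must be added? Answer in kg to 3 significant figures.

(a) 4.66 kg; (b) 46.2 kg

(a) Volume: 47,100 US gal × 3.785 L/gal = 178,274 L.
(a) After draining 56% and refilling: 269 × 0.44 + 18 × 0.56 = 128.44 ppm.
(a) Deficit to target: 152 − 128.44 = 23.56 mg/L.
(a) As CaCO₃: 23.56 mg/L × 178,274 L = 4200 g; ÷ 100.1 = 41.96 mol Ca²⁺.
(a) Mass: 41.96 × 111 = 4657 g.

(b) Volume: 1400 m³ = 1,400,000 L.
(b) CYA to add: (48 − 15) = 33 mg/L × 1,400,000 L = 46,200 g cyanuric acid.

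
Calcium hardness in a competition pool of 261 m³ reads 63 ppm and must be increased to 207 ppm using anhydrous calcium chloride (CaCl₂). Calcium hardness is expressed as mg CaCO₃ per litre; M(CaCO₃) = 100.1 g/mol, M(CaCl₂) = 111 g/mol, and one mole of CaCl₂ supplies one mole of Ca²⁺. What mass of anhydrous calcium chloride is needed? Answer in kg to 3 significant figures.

41.7 kg

Volume: 261 m³ = 261,000 L.
Hardness to add: (207 − 63) = 144 mg/L as CaCO₃ × 261,000 L = 37,580 g as CaCO₃.
Moles of Ca²⁺ (1 mol Ca²⁺ ≡ 1 mol CaCO₃): 37,580 / 100.1 g/mol = 375.5 mol.
Mass of CaCl₂: 375.5 × 111 = 41,680 g.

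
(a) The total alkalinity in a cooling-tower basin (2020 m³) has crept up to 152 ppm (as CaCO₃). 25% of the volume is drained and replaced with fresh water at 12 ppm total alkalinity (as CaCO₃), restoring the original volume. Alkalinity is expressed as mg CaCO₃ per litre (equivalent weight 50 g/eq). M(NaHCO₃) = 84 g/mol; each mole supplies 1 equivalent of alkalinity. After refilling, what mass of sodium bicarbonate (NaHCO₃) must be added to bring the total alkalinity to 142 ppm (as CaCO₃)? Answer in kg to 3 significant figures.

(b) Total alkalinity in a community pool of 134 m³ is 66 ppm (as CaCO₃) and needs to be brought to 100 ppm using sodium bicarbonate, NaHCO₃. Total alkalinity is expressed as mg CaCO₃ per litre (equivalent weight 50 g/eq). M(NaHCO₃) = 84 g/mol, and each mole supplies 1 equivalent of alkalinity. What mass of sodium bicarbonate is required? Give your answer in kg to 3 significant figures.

(a) Volume: 2020 m³ = 2,020,000 L.
(a) After draining 25% and refilling: 152 × 0.75 + 12 × 0.25 = 117 ppm.
(a) Deficit to target: 142 − 117 = 25 mg/L.
(a) As CaCO₃: 25 mg/L × 2,020,000 L = 50,500 g; ÷ 50 g/eq ÷ 1 = 1010 mol NaHCO₃.
(a) Mass: 1010 × 84 = 84,840 g.

(b) Volume: 134 m³ = 134,000 L.
(b) Alkalinity to add: (100 − 66) = 34 mg/L as CaCO₃ × 134,000 L = 4556 g as CaCO₃.
(b) Equivalents: 4556 g ÷ 50 g/eq = 91.12 eq.
(b) NaHCO₃ supplies 1 eq per mole → 91.12 mol.
(b) Mass: 91.12 mol × 84 g/mol = 7654 g.

(a) 84.8 kg; (b) 7.65 kg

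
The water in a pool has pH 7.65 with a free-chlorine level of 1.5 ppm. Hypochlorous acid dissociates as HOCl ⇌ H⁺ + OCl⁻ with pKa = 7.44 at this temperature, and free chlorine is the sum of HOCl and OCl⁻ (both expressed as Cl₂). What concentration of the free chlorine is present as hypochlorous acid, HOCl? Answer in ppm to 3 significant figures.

0.572 ppm

[OCl⁻]/[HOCl] = 10^(pH − pKa) = 10^(7.65 − 7.44) = 10^0.21 = 1.622.
Fraction as HOCl = 1 / (1 + 1.622) = 0.3814.
HOCl = 0.3814 × 1.5 ppm = 0.5721 ppm.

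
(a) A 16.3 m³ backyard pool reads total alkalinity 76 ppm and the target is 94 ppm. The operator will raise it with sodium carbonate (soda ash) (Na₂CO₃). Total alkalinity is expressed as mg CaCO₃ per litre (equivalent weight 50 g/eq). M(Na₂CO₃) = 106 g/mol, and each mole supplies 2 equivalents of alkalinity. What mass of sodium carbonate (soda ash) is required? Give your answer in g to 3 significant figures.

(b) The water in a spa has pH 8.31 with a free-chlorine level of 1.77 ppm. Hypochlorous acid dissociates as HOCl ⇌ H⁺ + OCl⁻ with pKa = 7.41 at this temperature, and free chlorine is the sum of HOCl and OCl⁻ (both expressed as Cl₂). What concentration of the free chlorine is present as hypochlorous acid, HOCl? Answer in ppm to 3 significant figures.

(a) Volume: 16.3 m³ = 16,300 L.
(a) Alkalinity to add: (94 − 76) = 18 mg/L as CaCO₃ × 16,300 L = 293.4 g as CaCO₃.
(a) Equivalents: 293.4 g ÷ 50 g/eq = 5.868 eq.
(a) Each mole of Na₂CO₃ supplies 2 eq, so 5.868 / 2 = 2.934 mol.
(a) Mass: 2.934 mol × 106 g/mol = 311 g.

(b) [OCl⁻]/[HOCl] = 10^(pH − pKa) = 10^(8.31 − 7.41) = 10^0.90 = 7.943.
(b) Fraction as HOCl = 1 / (1 + 7.943) = 0.1118.
(b) HOCl = 0.1118 × 1.77 ppm = 0.1979 ppm.

(a) 311 g; (b) 0.198 ppm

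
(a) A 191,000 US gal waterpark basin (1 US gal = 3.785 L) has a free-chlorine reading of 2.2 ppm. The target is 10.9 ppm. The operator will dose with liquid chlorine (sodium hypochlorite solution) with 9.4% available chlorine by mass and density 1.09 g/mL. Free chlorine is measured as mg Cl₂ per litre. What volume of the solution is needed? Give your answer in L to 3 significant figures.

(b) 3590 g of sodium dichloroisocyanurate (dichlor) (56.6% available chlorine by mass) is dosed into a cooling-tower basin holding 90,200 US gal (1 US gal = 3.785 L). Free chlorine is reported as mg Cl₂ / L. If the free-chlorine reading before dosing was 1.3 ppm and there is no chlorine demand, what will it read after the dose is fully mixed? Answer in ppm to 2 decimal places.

(a) Volume: 191,000 US gal × 3.785 L/gal = 722,935 L.
(a) Chlorine deficit: 10.9 − 2.2 = 8.7 ppm = 8.7 mg/L as Cl₂.
(a) Cl₂ equivalent needed: 8.7 mg/L × 722,935 L = 6,290,000 mg = 6290 g.
(a) Product at 9.4% available chlorine: 6290 / 0.094 = 66,910 g.
(a) Volume at density 1.09 g/mL: 66,910 g ÷ 1.09 g/mL = 61,390 mL.

(b) Volume: 90,200 US gal × 3.785 L/gal = 341,407 L.
(b) Available chlorine delivered: 3590 g × 0.566 = 2032 g as Cl₂.
(b) Concentration rise: 2032 g / 341,407 L = 5.952 mg/L = 5.95 ppm.
(b) Final FC: 1.3 + 5.95 = 7.25 ppm.

(a) 61.4 L; (b) 7.25 ppm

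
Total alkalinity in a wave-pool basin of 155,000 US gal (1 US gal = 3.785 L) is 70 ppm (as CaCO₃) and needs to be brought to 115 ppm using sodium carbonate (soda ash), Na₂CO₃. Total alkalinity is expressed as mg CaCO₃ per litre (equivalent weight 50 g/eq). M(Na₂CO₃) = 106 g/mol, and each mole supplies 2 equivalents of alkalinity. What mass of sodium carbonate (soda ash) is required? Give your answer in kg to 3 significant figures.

28.0 kg

Volume: 155,000 US gal × 3.785 L/gal = 586,675 L.
Alkalinity to add: (115 − 70) = 45 mg/L as CaCO₃ × 586,675 L = 26,400 g as CaCO₃.
Equivalents: 26,400 g ÷ 50 g/eq = 528 eq.
Each mole of Na₂CO₃ supplies 2 eq, so 528 / 2 = 264 mol.
Mass: 264 mol × 106 g/mol = 27,980 g.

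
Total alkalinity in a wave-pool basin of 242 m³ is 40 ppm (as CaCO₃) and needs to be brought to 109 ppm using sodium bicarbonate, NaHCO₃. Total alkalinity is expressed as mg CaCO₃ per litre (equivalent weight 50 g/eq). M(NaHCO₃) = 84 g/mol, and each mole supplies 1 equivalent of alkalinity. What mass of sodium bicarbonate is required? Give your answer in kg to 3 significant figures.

28.1 kg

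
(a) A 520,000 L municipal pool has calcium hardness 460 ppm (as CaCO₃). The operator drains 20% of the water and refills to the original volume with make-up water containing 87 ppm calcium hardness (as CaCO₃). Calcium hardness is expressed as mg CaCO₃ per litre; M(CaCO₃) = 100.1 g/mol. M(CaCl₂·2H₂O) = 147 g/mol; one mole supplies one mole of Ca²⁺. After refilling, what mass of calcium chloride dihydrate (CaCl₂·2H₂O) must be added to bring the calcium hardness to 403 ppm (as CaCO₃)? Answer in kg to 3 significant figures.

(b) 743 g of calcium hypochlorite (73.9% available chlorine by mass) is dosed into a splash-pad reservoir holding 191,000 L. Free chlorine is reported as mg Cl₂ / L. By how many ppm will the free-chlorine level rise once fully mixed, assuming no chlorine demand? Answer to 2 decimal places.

(a) 13.4 kg; (b) 2.87 ppm

(a) After draining 20% and refilling: 460 × 0.80 + 87 × 0.20 = 385.4 ppm.
(a) Deficit to target: 403 − 385.4 = 17.6 mg/L.
(a) As CaCO₃: 17.6 mg/L × 520,000 L = 9152 g; ÷ 100.1 = 91.43 mol Ca²⁺.
(a) Mass: 91.43 × 147 = 13,440 g.

(b) Available chlorine delivered: 743 g × 0.739 = 549.1 g as Cl₂.
(b) Concentration rise: 549.1 g / 191,000 L = 2.875 mg/L = 2.87 ppm.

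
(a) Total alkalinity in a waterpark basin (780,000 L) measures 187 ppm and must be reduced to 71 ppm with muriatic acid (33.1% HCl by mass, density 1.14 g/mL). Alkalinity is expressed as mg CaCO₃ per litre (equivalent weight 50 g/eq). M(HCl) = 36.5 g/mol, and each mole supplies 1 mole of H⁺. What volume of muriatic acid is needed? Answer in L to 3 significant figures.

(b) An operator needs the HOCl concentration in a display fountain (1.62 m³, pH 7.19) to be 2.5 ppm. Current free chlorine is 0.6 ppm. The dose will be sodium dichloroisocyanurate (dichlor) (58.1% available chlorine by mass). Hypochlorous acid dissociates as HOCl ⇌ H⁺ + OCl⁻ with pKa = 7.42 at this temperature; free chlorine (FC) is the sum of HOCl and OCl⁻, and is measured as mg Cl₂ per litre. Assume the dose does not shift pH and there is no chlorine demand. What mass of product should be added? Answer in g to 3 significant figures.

(a) 175 L; (b) 9.40 g

(a) Alkalinity to neutralize: (187 − 71) = 116 mg/L as CaCO₃ × 780,000 L = 90,480 g as CaCO₃.
(a) Equivalents of H⁺ required: 90,480 ÷ 50 g/eq = 1810 eq = 1810 mol HCl.
(a) Mass of HCl: 1810 × 36.5 = 66,050 g.
(a) Mass of 33.1% solution: 66,050 / 0.331 = 199,500 g.
(a) Volume: 199,500 g ÷ 1.14 g/mL = 175,000 mL.

(b) Volume: 1.62 m³ = 1,620 L.
(b) [OCl⁻]/[HOCl] = 10^(pH − pKa) = 10^(7.19 − 7.42) = 0.5888; fraction as HOCl = 1/(1 + 0.5888) = 0.6294.
(b) Free chlorine required for 2.5 ppm HOCl: 2.5 / 0.6294 = 3.972 ppm.
(b) FC to add: 3.972 − 0.6 = 3.372 mg/L as Cl₂.
(b) Cl₂ equivalent: 3.372 mg/L × 1,620 L = 5.463 g.
(b) Product at 58.1% available Cl: 5.463 / 0.581 = 9.402 g.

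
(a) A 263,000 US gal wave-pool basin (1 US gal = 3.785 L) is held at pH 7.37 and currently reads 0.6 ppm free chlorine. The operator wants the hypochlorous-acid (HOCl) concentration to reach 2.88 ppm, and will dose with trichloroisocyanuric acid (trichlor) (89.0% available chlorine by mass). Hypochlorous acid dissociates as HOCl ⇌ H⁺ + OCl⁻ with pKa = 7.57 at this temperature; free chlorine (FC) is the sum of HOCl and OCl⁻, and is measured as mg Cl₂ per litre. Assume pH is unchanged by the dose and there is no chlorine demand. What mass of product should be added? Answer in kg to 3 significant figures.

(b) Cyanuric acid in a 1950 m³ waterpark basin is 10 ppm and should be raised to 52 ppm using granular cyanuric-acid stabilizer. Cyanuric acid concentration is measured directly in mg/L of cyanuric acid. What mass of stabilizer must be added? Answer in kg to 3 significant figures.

(a) 4.58 kg; (b) 81.9 kg

(a) Volume: 263,000 US gal × 3.785 L/gal = 995,455 L.
(a) [OCl⁻]/[HOCl] = 10^(pH − pKa) = 10^(7.37 − 7.57) = 0.631; fraction as HOCl = 1/(1 + 0.631) = 0.6131.
(a) Free chlorine required for 2.88 ppm HOCl: 2.88 / 0.6131 = 4.697 ppm.
(a) FC to add: 4.697 − 0.6 = 4.097 mg/L as Cl₂.
(a) Cl₂ equivalent: 4.097 mg/L × 995,455 L = 4079 g.
(a) Product at 89.0% available Cl: 4079 / 0.89 = 4583 g.

(b) Volume: 1950 m³ = 1,950,000 L.
(b) CYA to add: (52 − 10) = 42 mg/L × 1,950,000 L = 81,900 g cyanuric acid.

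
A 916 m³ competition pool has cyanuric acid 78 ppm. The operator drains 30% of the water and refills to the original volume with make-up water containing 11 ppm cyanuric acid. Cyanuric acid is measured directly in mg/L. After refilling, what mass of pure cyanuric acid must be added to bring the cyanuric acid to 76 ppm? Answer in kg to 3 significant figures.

16.6 kg

Volume: 916 m³ = 916,000 L.
After draining 30% and refilling: 78 × 0.70 + 11 × 0.30 = 57.9 ppm.
Deficit to target: 76 − 57.9 = 18.1 mg/L.
Mass: 18.1 mg/L × 916,000 L = 16,580 g cyanuric acid.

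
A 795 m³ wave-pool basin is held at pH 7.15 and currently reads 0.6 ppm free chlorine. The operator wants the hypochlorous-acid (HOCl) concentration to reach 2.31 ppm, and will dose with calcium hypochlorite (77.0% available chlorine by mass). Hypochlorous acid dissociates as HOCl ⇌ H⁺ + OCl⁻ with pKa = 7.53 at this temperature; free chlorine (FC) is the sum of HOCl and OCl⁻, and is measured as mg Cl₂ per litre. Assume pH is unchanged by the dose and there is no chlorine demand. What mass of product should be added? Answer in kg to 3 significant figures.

2.76 kg

Volume: 795 m³ = 795,000 L.
[OCl⁻]/[HOCl] = 10^(pH − pKa) = 10^(7.15 − 7.53) = 0.4169; fraction as HOCl = 1/(1 + 0.4169) = 0.7058.
Free chlorine required for 2.31 ppm HOCl: 2.31 / 0.7058 = 3.273 ppm.
FC to add: 3.273 − 0.6 = 2.673 mg/L as Cl₂.
Cl₂ equivalent: 2.673 mg/L × 795,000 L = 2125 g.
Product at 77.0% available Cl: 2125 / 0.77 = 2760 g.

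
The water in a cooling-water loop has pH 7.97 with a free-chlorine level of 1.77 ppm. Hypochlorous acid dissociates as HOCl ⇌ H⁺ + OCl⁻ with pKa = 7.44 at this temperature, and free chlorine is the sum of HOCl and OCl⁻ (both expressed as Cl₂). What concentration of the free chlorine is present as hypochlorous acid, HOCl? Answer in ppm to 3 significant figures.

[OCl⁻]/[HOCl] = 10^(pH − pKa) = 10^(7.97 − 7.44) = 10^0.53 = 3.388.
Fraction as HOCl = 1 / (1 + 3.388) = 0.2279.
HOCl = 0.2279 × 1.77 ppm = 0.4033 ppm.

0.403 ppm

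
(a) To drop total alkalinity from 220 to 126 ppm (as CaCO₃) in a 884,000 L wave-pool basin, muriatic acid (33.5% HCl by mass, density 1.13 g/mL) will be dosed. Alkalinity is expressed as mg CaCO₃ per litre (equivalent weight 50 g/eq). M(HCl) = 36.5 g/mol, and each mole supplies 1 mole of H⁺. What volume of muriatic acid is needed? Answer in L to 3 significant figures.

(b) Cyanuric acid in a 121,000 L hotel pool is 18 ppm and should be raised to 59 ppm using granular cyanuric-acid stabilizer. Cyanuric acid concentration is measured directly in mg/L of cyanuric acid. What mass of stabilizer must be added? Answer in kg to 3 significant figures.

(a) Alkalinity to neutralize: (220 − 126) = 94 mg/L as CaCO₃ × 884,000 L = 83,100 g as CaCO₃.
(a) Equivalents of H⁺ required: 83,100 ÷ 50 g/eq = 1662 eq = 1662 mol HCl.
(a) Mass of HCl: 1662 × 36.5 = 60,660 g.
(a) Mass of 33.5% solution: 60,660 / 0.335 = 181,100 g.
(a) Volume: 181,100 g ÷ 1.13 g/mL = 160,200 mL.

(b) CYA to add: (59 − 18) = 41 mg/L × 121,000 L = 4961 g cyanuric acid.

(a) 160 L; (b) 4.96 kg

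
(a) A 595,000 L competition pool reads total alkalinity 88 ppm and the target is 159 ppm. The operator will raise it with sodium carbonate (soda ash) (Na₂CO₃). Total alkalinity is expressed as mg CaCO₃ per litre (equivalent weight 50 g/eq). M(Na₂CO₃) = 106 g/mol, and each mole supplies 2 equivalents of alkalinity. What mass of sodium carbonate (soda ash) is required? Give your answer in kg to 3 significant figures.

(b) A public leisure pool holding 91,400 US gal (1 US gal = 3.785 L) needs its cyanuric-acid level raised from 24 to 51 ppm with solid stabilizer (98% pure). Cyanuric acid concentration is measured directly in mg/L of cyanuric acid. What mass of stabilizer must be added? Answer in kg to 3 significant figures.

(a) 44.8 kg; (b) 9.53 kg

(a) Alkalinity to add: (159 − 88) = 71 mg/L as CaCO₃ × 595,000 L = 42,240 g as CaCO₃.
(a) Equivalents: 42,240 g ÷ 50 g/eq = 844.9 eq.
(a) Each mole of Na₂CO₃ supplies 2 eq, so 844.9 / 2 = 422.4 mol.
(a) Mass: 422.4 mol × 106 g/mol = 44,780 g.

(b) Volume: 91,400 US gal × 3.785 L/gal = 345,949 L.
(b) CYA to add: (51 − 24) = 27 mg/L × 345,949 L = 9341 g cyanuric acid.
(b) At 98% purity: 9341 / 0.98 = 9531 g product.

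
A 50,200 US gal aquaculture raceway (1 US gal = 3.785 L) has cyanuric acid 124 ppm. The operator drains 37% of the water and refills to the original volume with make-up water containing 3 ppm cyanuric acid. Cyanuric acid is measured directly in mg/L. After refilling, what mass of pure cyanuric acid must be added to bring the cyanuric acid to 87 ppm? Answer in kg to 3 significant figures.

1.48 kg

Volume: 50,200 US gal × 3.785 L/gal = 190,007 L.
After draining 37% and refilling: 124 × 0.63 + 3 × 0.37 = 79.23 ppm.
Deficit to target: 87 − 79.23 = 7.77 mg/L.
Mass: 7.77 mg/L × 190,007 L = 1476 g cyanuric acid.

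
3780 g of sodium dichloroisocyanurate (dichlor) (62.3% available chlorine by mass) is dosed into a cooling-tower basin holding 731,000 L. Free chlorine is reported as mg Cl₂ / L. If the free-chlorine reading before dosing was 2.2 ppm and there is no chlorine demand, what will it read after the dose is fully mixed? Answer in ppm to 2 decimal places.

Available chlorine delivered: 3780 g × 0.623 = 2355 g as Cl₂.
Concentration rise: 2355 g / 731,000 L = 3.222 mg/L = 3.22 ppm.
Final FC: 2.2 + 3.22 = 5.42 ppm.

5.42 ppm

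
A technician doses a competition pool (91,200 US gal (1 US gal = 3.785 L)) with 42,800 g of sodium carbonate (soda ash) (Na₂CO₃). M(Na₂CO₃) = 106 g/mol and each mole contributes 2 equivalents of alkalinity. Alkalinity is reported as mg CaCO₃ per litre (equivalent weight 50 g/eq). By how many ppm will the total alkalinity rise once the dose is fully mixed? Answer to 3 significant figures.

Volume: 91,200 US gal × 3.785 L/gal = 345,192 L.
Moles of Na₂CO₃: 42,800 g ÷ 106 g/mol = 403.8 mol → 807.5 eq of alkalinity.
As CaCO₃: 807.5 eq × 50 g/eq = 40,380 g.
Rise: 40,380 g / 345,192 L × 1000 = 117 mg/L.

117 ppm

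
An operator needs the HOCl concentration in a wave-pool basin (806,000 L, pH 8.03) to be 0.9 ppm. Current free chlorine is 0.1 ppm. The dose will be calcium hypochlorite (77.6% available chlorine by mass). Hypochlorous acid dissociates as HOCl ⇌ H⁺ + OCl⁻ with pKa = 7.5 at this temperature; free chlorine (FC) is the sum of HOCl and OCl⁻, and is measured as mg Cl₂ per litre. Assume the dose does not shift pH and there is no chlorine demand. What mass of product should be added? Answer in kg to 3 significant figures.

[OCl⁻]/[HOCl] = 10^(pH − pKa) = 10^(8.03 − 7.5) = 3.388; fraction as HOCl = 1/(1 + 3.388) = 0.2279.
Free chlorine required for 0.9 ppm HOCl: 0.9 / 0.2279 = 3.95 ppm.
FC to add: 3.95 − 0.1 = 3.85 mg/L as Cl₂.
Cl₂ equivalent: 3.85 mg/L × 806,000 L = 3103 g.
Product at 77.6% available Cl: 3103 / 0.776 = 3998 g.

4.00 kg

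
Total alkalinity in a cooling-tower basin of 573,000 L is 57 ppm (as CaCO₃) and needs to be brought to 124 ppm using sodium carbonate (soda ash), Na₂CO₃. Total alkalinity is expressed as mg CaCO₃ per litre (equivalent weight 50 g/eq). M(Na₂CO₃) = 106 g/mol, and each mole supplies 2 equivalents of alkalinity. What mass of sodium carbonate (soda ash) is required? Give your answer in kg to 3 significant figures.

Alkalinity to add: (124 − 57) = 67 mg/L as CaCO₃ × 573,000 L = 38,390 g as CaCO₃.
Equivalents: 38,390 g ÷ 50 g/eq = 767.8 eq.
Each mole of Na₂CO₃ supplies 2 eq, so 767.8 / 2 = 383.9 mol.
Mass: 383.9 mol × 106 g/mol = 40,690 g.

40.7 kg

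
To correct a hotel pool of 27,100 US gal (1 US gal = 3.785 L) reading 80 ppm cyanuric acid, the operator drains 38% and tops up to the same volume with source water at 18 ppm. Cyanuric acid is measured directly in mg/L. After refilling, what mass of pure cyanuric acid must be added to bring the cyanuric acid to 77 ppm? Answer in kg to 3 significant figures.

Volume: 27,100 US gal × 3.785 L/gal = 102,574 L.
After draining 38% and refilling: 80 × 0.62 + 18 × 0.38 = 56.44 ppm.
Deficit to target: 77 − 56.44 = 20.56 mg/L.
Mass: 20.56 mg/L × 102,574 L = 2109 g cyanuric acid.

2.11 kg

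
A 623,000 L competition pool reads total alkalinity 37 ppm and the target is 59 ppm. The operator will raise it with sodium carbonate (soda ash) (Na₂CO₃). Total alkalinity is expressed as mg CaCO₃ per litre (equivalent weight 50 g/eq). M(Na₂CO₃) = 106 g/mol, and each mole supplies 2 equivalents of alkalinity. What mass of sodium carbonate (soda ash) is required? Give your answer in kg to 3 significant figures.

Alkalinity to add: (59 − 37) = 22 mg/L as CaCO₃ × 623,000 L = 13,710 g as CaCO₃.
Equivalents: 13,710 g ÷ 50 g/eq = 274.1 eq.
Each mole of Na₂CO₃ supplies 2 eq, so 274.1 / 2 = 137.1 mol.
Mass: 137.1 mol × 106 g/mol = 14,530 g.

14.5 kg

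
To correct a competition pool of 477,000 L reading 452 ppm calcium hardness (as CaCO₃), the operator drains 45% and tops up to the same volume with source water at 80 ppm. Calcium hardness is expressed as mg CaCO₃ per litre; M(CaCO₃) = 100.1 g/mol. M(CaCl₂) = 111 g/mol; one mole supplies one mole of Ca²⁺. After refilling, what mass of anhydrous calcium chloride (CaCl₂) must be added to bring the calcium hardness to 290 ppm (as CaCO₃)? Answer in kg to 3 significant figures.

2.86 kg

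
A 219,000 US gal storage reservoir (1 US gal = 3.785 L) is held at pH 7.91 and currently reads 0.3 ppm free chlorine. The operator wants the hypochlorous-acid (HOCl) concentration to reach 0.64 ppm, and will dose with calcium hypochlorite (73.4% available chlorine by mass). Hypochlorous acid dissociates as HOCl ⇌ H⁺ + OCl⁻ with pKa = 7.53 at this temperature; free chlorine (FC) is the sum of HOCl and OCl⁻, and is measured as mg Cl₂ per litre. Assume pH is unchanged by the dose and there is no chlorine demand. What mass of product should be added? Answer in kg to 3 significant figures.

Volume: 219,000 US gal × 3.785 L/gal = 828,915 L.
[OCl⁻]/[HOCl] = 10^(pH − pKa) = 10^(7.91 − 7.53) = 2.399; fraction as HOCl = 1/(1 + 2.399) = 0.2942.
Free chlorine required for 0.64 ppm HOCl: 0.64 / 0.2942 = 2.175 ppm.
FC to add: 2.175 − 0.3 = 1.875 mg/L as Cl₂.
Cl₂ equivalent: 1.875 mg/L × 828,915 L = 1554 g.
Product at 73.4% available Cl: 1554 / 0.734 = 2118 g.

2.12 kg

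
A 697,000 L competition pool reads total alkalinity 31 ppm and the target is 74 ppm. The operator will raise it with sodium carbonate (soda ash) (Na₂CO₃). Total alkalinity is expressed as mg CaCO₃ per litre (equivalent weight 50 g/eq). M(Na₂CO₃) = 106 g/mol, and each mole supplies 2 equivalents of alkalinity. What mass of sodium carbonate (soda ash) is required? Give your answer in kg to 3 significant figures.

Alkalinity to add: (74 − 31) = 43 mg/L as CaCO₃ × 697,000 L = 29,970 g as CaCO₃.
Equivalents: 29,970 g ÷ 50 g/eq = 599.4 eq.
Each mole of Na₂CO₃ supplies 2 eq, so 599.4 / 2 = 299.7 mol.
Mass: 299.7 mol × 106 g/mol = 31,770 g.

31.8 kg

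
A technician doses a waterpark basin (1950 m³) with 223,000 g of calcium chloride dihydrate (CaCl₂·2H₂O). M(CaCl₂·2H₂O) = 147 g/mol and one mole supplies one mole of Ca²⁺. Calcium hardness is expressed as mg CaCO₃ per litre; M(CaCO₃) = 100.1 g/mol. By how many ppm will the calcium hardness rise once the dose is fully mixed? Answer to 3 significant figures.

Volume: 1950 m³ = 1,950,000 L.
Moles of Ca²⁺: 223,000 g ÷ 147 g/mol = 1517 mol.
As CaCO₃: 1517 mol × 100.1 g/mol = 151,900 g.
Rise: 151,900 g / 1,950,000 L × 1000 = 77.87 mg/L.

77.9 ppm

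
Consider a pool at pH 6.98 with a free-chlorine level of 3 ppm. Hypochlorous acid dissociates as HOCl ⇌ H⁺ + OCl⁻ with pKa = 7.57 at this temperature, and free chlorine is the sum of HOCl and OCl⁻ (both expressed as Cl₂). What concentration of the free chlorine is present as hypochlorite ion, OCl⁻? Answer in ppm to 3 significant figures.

[OCl⁻]/[HOCl] = 10^(pH − pKa) = 10^(6.98 − 7.57) = 10^-0.59 = 0.257.
Fraction as HOCl = 1 / (1 + 0.257) = 0.7955.
OCl⁻ = (1 − 0.7955) × 3 ppm = 0.6134 ppm.

0.613 ppm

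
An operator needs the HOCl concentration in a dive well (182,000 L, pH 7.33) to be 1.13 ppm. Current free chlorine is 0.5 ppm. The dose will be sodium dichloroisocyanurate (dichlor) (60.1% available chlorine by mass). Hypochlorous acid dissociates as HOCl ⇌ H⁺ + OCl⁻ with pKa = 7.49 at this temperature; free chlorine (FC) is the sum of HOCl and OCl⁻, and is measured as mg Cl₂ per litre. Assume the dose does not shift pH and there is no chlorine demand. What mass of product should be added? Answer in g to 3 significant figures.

428 g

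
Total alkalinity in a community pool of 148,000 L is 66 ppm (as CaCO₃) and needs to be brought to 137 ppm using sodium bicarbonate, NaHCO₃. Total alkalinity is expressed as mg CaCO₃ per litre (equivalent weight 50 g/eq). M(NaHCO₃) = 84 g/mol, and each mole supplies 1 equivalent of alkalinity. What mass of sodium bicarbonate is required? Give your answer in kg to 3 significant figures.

17.7 kg

Alkalinity to add: (137 − 66) = 71 mg/L as CaCO₃ × 148,000 L = 10,510 g as CaCO₃.
Equivalents: 10,510 g ÷ 50 g/eq = 210.2 eq.
NaHCO₃ supplies 1 eq per mole → 210.2 mol.
Mass: 210.2 mol × 84 g/mol = 17,650 g.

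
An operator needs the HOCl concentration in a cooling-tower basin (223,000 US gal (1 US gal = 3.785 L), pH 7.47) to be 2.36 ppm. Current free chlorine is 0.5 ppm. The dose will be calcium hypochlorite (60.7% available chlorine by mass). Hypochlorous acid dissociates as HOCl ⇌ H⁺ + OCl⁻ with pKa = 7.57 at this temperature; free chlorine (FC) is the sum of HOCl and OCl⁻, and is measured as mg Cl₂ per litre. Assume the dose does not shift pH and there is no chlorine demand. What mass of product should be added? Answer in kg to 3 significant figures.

5.19 kg

Volume: 223,000 US gal × 3.785 L/gal = 844,055 L.
[OCl⁻]/[HOCl] = 10^(pH − pKa) = 10^(7.47 − 7.57) = 0.7943; fraction as HOCl = 1/(1 + 0.7943) = 0.5573.
Free chlorine required for 2.36 ppm HOCl: 2.36 / 0.5573 = 4.235 ppm.
FC to add: 4.235 − 0.5 = 3.735 mg/L as Cl₂.
Cl₂ equivalent: 3.735 mg/L × 844,055 L = 3152 g.
Product at 60.7% available Cl: 3152 / 0.607 = 5193 g.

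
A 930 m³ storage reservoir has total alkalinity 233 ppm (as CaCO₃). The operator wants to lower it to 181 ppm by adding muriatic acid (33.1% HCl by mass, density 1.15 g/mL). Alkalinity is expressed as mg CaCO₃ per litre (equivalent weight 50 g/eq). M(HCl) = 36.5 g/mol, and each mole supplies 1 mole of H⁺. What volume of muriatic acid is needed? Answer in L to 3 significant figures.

Volume: 930 m³ = 930,000 L.
Alkalinity to neutralize: (233 − 181) = 52 mg/L as CaCO₃ × 930,000 L = 48,360 g as CaCO₃.
Equivalents of H⁺ required: 48,360 ÷ 50 g/eq = 967.2 eq = 967.2 mol HCl.
Mass of HCl: 967.2 × 36.5 = 35,300 g.
Mass of 33.1% solution: 35,300 / 0.331 = 106,700 g.
Volume: 106,700 g ÷ 1.15 g/mL = 92,740 mL.

92.7 L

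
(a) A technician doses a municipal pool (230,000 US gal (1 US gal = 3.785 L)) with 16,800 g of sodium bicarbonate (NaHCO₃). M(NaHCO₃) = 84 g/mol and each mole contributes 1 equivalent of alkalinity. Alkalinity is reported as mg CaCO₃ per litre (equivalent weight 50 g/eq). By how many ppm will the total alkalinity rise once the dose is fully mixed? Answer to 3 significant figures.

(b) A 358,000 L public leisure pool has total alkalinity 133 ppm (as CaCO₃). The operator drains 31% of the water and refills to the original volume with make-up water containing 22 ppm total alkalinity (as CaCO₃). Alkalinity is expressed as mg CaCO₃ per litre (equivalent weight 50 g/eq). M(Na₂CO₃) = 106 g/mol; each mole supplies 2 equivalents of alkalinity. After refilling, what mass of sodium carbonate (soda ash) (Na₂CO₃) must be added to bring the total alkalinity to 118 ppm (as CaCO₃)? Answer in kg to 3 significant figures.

(a) Volume: 230,000 US gal × 3.785 L/gal = 870,550 L.
(a) Moles of NaHCO₃: 16,800 g ÷ 84 g/mol = 200 mol → 200 eq of alkalinity.
(a) As CaCO₃: 200 eq × 50 g/eq = 10,000 g.
(a) Rise: 10,000 g / 870,550 L × 1000 = 11.49 mg/L.

(b) After draining 31% and refilling: 133 × 0.69 + 22 × 0.31 = 98.59 ppm.
(b) Deficit to target: 118 − 98.59 = 19.41 mg/L.
(b) As CaCO₃: 19.41 mg/L × 358,000 L = 6949 g; ÷ 50 g/eq ÷ 2 = 69.49 mol Na₂CO₃.
(b) Mass: 69.49 × 106 = 7366 g.

(a) 11.5 ppm; (b) 7.37 kg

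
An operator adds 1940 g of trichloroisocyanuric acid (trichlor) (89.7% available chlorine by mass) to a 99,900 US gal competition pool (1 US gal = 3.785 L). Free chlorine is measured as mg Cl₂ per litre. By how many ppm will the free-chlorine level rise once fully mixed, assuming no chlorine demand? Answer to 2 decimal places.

4.60 ppm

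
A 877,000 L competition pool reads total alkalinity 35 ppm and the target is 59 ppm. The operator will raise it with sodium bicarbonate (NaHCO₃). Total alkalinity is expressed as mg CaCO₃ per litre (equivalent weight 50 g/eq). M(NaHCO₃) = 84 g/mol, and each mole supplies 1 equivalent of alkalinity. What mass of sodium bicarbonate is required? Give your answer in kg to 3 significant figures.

Alkalinity to add: (59 − 35) = 24 mg/L as CaCO₃ × 877,000 L = 21,050 g as CaCO₃.
Equivalents: 21,050 g ÷ 50 g/eq = 421 eq.
NaHCO₃ supplies 1 eq per mole → 421 mol.
Mass: 421 mol × 84 g/mol = 35,360 g.

35.4 kg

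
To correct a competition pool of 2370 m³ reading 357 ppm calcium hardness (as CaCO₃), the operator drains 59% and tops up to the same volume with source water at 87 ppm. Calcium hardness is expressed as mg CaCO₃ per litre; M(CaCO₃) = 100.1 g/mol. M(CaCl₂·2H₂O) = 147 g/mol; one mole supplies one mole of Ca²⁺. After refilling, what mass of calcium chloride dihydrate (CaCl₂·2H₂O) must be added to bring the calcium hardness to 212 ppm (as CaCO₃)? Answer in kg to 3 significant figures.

Volume: 2370 m³ = 2,370,000 L.
After draining 59% and refilling: 357 × 0.41 + 87 × 0.59 = 197.7 ppm.
Deficit to target: 212 − 197.7 = 14.3 mg/L.
As CaCO₃: 14.3 mg/L × 2,370,000 L = 33,890 g; ÷ 100.1 = 338.6 mol Ca²⁺.
Mass: 338.6 × 147 = 49,770 g.

49.8 kg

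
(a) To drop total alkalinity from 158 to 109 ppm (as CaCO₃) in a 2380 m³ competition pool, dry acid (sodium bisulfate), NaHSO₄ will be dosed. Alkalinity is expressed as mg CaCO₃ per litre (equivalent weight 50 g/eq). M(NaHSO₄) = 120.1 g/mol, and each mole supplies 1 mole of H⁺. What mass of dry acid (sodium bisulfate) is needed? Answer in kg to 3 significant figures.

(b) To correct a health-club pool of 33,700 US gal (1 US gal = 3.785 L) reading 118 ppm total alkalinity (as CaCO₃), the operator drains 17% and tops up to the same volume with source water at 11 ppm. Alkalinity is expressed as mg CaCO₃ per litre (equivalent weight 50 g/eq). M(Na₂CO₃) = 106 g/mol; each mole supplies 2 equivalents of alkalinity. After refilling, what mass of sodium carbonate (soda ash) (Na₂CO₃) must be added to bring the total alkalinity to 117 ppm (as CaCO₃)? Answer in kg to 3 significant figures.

(a) 280 kg; (b) 2.32 kg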